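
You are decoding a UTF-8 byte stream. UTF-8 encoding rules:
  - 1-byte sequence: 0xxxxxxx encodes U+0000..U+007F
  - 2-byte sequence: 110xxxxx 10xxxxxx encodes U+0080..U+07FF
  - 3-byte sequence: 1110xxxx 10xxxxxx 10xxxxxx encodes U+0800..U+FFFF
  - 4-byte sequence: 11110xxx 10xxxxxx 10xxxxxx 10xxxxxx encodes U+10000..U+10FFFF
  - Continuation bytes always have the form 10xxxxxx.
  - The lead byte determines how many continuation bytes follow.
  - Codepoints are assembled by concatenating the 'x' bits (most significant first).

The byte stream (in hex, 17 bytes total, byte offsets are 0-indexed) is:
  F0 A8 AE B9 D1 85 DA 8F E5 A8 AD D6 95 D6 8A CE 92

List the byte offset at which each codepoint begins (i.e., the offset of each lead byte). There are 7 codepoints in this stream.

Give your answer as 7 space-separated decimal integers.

Answer: 0 4 6 8 11 13 15

Derivation:
Byte[0]=F0: 4-byte lead, need 3 cont bytes. acc=0x0
Byte[1]=A8: continuation. acc=(acc<<6)|0x28=0x28
Byte[2]=AE: continuation. acc=(acc<<6)|0x2E=0xA2E
Byte[3]=B9: continuation. acc=(acc<<6)|0x39=0x28BB9
Completed: cp=U+28BB9 (starts at byte 0)
Byte[4]=D1: 2-byte lead, need 1 cont bytes. acc=0x11
Byte[5]=85: continuation. acc=(acc<<6)|0x05=0x445
Completed: cp=U+0445 (starts at byte 4)
Byte[6]=DA: 2-byte lead, need 1 cont bytes. acc=0x1A
Byte[7]=8F: continuation. acc=(acc<<6)|0x0F=0x68F
Completed: cp=U+068F (starts at byte 6)
Byte[8]=E5: 3-byte lead, need 2 cont bytes. acc=0x5
Byte[9]=A8: continuation. acc=(acc<<6)|0x28=0x168
Byte[10]=AD: continuation. acc=(acc<<6)|0x2D=0x5A2D
Completed: cp=U+5A2D (starts at byte 8)
Byte[11]=D6: 2-byte lead, need 1 cont bytes. acc=0x16
Byte[12]=95: continuation. acc=(acc<<6)|0x15=0x595
Completed: cp=U+0595 (starts at byte 11)
Byte[13]=D6: 2-byte lead, need 1 cont bytes. acc=0x16
Byte[14]=8A: continuation. acc=(acc<<6)|0x0A=0x58A
Completed: cp=U+058A (starts at byte 13)
Byte[15]=CE: 2-byte lead, need 1 cont bytes. acc=0xE
Byte[16]=92: continuation. acc=(acc<<6)|0x12=0x392
Completed: cp=U+0392 (starts at byte 15)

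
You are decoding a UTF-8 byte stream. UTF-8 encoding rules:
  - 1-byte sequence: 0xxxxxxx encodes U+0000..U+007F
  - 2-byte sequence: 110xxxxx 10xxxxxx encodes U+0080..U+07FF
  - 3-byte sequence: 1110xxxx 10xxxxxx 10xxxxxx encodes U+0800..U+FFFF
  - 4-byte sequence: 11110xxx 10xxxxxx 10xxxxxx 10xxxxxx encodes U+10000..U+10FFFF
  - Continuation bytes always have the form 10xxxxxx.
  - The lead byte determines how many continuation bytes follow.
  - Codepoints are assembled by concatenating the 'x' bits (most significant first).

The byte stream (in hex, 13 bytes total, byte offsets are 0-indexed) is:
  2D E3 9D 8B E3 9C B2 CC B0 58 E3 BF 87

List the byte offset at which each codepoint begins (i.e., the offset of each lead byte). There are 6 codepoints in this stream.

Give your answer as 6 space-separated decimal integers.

Answer: 0 1 4 7 9 10

Derivation:
Byte[0]=2D: 1-byte ASCII. cp=U+002D
Byte[1]=E3: 3-byte lead, need 2 cont bytes. acc=0x3
Byte[2]=9D: continuation. acc=(acc<<6)|0x1D=0xDD
Byte[3]=8B: continuation. acc=(acc<<6)|0x0B=0x374B
Completed: cp=U+374B (starts at byte 1)
Byte[4]=E3: 3-byte lead, need 2 cont bytes. acc=0x3
Byte[5]=9C: continuation. acc=(acc<<6)|0x1C=0xDC
Byte[6]=B2: continuation. acc=(acc<<6)|0x32=0x3732
Completed: cp=U+3732 (starts at byte 4)
Byte[7]=CC: 2-byte lead, need 1 cont bytes. acc=0xC
Byte[8]=B0: continuation. acc=(acc<<6)|0x30=0x330
Completed: cp=U+0330 (starts at byte 7)
Byte[9]=58: 1-byte ASCII. cp=U+0058
Byte[10]=E3: 3-byte lead, need 2 cont bytes. acc=0x3
Byte[11]=BF: continuation. acc=(acc<<6)|0x3F=0xFF
Byte[12]=87: continuation. acc=(acc<<6)|0x07=0x3FC7
Completed: cp=U+3FC7 (starts at byte 10)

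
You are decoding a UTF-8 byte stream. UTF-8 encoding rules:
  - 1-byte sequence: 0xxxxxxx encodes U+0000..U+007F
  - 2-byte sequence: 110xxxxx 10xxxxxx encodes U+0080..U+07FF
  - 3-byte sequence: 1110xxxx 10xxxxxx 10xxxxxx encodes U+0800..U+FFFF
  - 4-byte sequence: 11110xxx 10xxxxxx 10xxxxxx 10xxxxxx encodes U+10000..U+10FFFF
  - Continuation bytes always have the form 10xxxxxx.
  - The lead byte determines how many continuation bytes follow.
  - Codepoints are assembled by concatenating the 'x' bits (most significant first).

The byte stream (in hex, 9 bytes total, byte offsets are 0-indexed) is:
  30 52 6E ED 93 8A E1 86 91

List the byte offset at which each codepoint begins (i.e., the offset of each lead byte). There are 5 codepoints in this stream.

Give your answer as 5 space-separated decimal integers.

Answer: 0 1 2 3 6

Derivation:
Byte[0]=30: 1-byte ASCII. cp=U+0030
Byte[1]=52: 1-byte ASCII. cp=U+0052
Byte[2]=6E: 1-byte ASCII. cp=U+006E
Byte[3]=ED: 3-byte lead, need 2 cont bytes. acc=0xD
Byte[4]=93: continuation. acc=(acc<<6)|0x13=0x353
Byte[5]=8A: continuation. acc=(acc<<6)|0x0A=0xD4CA
Completed: cp=U+D4CA (starts at byte 3)
Byte[6]=E1: 3-byte lead, need 2 cont bytes. acc=0x1
Byte[7]=86: continuation. acc=(acc<<6)|0x06=0x46
Byte[8]=91: continuation. acc=(acc<<6)|0x11=0x1191
Completed: cp=U+1191 (starts at byte 6)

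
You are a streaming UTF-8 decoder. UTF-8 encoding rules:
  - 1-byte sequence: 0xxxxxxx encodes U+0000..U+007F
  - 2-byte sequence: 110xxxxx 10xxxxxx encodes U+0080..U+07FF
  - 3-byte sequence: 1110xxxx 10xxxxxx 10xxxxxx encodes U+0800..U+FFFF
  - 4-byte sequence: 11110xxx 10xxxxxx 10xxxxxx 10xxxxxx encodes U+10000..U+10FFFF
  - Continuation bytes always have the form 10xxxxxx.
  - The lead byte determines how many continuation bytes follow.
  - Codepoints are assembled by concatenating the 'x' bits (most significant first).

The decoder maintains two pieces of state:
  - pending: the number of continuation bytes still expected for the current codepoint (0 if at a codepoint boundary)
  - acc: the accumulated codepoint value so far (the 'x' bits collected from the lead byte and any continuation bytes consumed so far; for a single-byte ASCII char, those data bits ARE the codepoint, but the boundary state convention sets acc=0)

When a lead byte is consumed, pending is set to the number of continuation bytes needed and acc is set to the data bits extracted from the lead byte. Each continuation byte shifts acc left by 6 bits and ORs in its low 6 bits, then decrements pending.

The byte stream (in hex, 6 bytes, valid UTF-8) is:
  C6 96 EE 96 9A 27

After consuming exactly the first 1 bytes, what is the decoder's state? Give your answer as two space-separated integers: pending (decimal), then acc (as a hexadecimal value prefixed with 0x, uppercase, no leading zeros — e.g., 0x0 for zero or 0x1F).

Answer: 1 0x6

Derivation:
Byte[0]=C6: 2-byte lead. pending=1, acc=0x6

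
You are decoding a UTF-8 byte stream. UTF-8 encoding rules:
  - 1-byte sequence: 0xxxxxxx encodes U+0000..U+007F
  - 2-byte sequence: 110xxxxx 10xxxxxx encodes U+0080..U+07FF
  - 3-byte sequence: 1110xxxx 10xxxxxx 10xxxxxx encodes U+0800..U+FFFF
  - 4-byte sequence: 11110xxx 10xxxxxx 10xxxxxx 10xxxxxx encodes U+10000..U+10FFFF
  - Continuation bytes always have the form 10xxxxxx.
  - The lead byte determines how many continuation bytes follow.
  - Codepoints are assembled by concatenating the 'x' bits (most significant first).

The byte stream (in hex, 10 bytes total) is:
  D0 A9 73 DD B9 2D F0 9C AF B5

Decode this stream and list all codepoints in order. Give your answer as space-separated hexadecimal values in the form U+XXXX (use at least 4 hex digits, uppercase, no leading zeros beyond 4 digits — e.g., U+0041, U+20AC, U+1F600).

Answer: U+0429 U+0073 U+0779 U+002D U+1CBF5

Derivation:
Byte[0]=D0: 2-byte lead, need 1 cont bytes. acc=0x10
Byte[1]=A9: continuation. acc=(acc<<6)|0x29=0x429
Completed: cp=U+0429 (starts at byte 0)
Byte[2]=73: 1-byte ASCII. cp=U+0073
Byte[3]=DD: 2-byte lead, need 1 cont bytes. acc=0x1D
Byte[4]=B9: continuation. acc=(acc<<6)|0x39=0x779
Completed: cp=U+0779 (starts at byte 3)
Byte[5]=2D: 1-byte ASCII. cp=U+002D
Byte[6]=F0: 4-byte lead, need 3 cont bytes. acc=0x0
Byte[7]=9C: continuation. acc=(acc<<6)|0x1C=0x1C
Byte[8]=AF: continuation. acc=(acc<<6)|0x2F=0x72F
Byte[9]=B5: continuation. acc=(acc<<6)|0x35=0x1CBF5
Completed: cp=U+1CBF5 (starts at byte 6)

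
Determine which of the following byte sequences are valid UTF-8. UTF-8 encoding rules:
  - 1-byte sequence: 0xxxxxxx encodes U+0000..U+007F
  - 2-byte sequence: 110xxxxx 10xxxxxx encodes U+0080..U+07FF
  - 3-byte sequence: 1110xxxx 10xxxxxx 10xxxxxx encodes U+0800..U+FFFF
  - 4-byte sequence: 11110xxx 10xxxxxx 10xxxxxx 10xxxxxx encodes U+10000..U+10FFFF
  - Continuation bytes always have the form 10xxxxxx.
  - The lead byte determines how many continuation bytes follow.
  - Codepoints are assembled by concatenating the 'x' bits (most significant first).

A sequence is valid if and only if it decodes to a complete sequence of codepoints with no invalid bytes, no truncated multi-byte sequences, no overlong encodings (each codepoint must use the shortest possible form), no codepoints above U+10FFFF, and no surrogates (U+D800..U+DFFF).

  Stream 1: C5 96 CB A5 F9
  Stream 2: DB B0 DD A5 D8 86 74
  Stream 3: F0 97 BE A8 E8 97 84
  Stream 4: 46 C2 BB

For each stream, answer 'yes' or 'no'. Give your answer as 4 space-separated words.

Stream 1: error at byte offset 4. INVALID
Stream 2: decodes cleanly. VALID
Stream 3: decodes cleanly. VALID
Stream 4: decodes cleanly. VALID

Answer: no yes yes yes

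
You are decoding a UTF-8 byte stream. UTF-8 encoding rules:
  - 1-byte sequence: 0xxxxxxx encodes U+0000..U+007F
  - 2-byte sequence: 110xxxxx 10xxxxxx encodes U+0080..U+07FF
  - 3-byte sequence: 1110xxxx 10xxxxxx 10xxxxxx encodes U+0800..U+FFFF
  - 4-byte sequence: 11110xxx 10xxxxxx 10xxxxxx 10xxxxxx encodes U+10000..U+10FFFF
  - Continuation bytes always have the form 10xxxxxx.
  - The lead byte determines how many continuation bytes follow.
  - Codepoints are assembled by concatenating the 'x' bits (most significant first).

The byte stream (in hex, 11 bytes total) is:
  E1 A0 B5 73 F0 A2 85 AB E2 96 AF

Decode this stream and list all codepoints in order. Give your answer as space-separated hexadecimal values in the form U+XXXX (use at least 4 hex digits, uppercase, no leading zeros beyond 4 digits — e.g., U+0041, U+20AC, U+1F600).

Answer: U+1835 U+0073 U+2216B U+25AF

Derivation:
Byte[0]=E1: 3-byte lead, need 2 cont bytes. acc=0x1
Byte[1]=A0: continuation. acc=(acc<<6)|0x20=0x60
Byte[2]=B5: continuation. acc=(acc<<6)|0x35=0x1835
Completed: cp=U+1835 (starts at byte 0)
Byte[3]=73: 1-byte ASCII. cp=U+0073
Byte[4]=F0: 4-byte lead, need 3 cont bytes. acc=0x0
Byte[5]=A2: continuation. acc=(acc<<6)|0x22=0x22
Byte[6]=85: continuation. acc=(acc<<6)|0x05=0x885
Byte[7]=AB: continuation. acc=(acc<<6)|0x2B=0x2216B
Completed: cp=U+2216B (starts at byte 4)
Byte[8]=E2: 3-byte lead, need 2 cont bytes. acc=0x2
Byte[9]=96: continuation. acc=(acc<<6)|0x16=0x96
Byte[10]=AF: continuation. acc=(acc<<6)|0x2F=0x25AF
Completed: cp=U+25AF (starts at byte 8)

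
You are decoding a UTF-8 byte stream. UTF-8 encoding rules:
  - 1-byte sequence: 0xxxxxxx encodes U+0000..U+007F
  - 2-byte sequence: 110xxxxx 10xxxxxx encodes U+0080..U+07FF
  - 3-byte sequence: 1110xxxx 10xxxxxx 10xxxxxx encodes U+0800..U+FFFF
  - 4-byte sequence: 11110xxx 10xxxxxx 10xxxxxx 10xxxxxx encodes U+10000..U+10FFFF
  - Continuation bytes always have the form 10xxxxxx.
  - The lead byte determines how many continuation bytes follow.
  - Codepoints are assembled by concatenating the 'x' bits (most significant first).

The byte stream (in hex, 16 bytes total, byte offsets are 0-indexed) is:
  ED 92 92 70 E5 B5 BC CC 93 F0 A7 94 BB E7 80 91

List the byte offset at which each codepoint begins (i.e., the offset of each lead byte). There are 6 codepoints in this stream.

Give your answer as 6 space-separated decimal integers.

Answer: 0 3 4 7 9 13

Derivation:
Byte[0]=ED: 3-byte lead, need 2 cont bytes. acc=0xD
Byte[1]=92: continuation. acc=(acc<<6)|0x12=0x352
Byte[2]=92: continuation. acc=(acc<<6)|0x12=0xD492
Completed: cp=U+D492 (starts at byte 0)
Byte[3]=70: 1-byte ASCII. cp=U+0070
Byte[4]=E5: 3-byte lead, need 2 cont bytes. acc=0x5
Byte[5]=B5: continuation. acc=(acc<<6)|0x35=0x175
Byte[6]=BC: continuation. acc=(acc<<6)|0x3C=0x5D7C
Completed: cp=U+5D7C (starts at byte 4)
Byte[7]=CC: 2-byte lead, need 1 cont bytes. acc=0xC
Byte[8]=93: continuation. acc=(acc<<6)|0x13=0x313
Completed: cp=U+0313 (starts at byte 7)
Byte[9]=F0: 4-byte lead, need 3 cont bytes. acc=0x0
Byte[10]=A7: continuation. acc=(acc<<6)|0x27=0x27
Byte[11]=94: continuation. acc=(acc<<6)|0x14=0x9D4
Byte[12]=BB: continuation. acc=(acc<<6)|0x3B=0x2753B
Completed: cp=U+2753B (starts at byte 9)
Byte[13]=E7: 3-byte lead, need 2 cont bytes. acc=0x7
Byte[14]=80: continuation. acc=(acc<<6)|0x00=0x1C0
Byte[15]=91: continuation. acc=(acc<<6)|0x11=0x7011
Completed: cp=U+7011 (starts at byte 13)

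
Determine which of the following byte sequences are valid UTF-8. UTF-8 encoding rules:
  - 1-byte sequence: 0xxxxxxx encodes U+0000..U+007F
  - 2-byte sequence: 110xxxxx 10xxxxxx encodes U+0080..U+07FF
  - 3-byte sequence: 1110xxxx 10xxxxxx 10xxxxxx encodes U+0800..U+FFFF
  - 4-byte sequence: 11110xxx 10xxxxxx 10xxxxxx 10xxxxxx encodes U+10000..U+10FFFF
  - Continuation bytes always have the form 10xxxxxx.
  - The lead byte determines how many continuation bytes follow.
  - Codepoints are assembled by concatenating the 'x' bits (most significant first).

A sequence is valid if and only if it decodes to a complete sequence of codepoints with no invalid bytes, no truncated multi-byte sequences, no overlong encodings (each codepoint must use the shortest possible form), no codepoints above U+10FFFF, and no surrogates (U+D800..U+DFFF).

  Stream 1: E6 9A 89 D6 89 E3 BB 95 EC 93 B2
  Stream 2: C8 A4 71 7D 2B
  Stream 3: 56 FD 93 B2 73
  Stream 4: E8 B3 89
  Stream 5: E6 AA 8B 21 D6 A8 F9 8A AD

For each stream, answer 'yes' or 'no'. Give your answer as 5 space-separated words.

Answer: yes yes no yes no

Derivation:
Stream 1: decodes cleanly. VALID
Stream 2: decodes cleanly. VALID
Stream 3: error at byte offset 1. INVALID
Stream 4: decodes cleanly. VALID
Stream 5: error at byte offset 6. INVALID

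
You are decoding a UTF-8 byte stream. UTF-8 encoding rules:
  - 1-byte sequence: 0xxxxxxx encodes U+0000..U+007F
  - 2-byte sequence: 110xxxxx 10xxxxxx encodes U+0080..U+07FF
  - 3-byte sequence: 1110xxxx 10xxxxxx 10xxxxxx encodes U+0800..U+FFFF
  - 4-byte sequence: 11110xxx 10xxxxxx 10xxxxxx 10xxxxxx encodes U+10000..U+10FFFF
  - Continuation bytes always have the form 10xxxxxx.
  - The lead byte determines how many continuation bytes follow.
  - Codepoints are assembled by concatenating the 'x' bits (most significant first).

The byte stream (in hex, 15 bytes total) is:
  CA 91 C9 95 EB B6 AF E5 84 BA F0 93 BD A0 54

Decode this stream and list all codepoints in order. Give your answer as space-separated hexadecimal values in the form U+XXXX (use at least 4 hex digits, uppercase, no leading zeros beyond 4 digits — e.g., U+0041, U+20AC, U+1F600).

Byte[0]=CA: 2-byte lead, need 1 cont bytes. acc=0xA
Byte[1]=91: continuation. acc=(acc<<6)|0x11=0x291
Completed: cp=U+0291 (starts at byte 0)
Byte[2]=C9: 2-byte lead, need 1 cont bytes. acc=0x9
Byte[3]=95: continuation. acc=(acc<<6)|0x15=0x255
Completed: cp=U+0255 (starts at byte 2)
Byte[4]=EB: 3-byte lead, need 2 cont bytes. acc=0xB
Byte[5]=B6: continuation. acc=(acc<<6)|0x36=0x2F6
Byte[6]=AF: continuation. acc=(acc<<6)|0x2F=0xBDAF
Completed: cp=U+BDAF (starts at byte 4)
Byte[7]=E5: 3-byte lead, need 2 cont bytes. acc=0x5
Byte[8]=84: continuation. acc=(acc<<6)|0x04=0x144
Byte[9]=BA: continuation. acc=(acc<<6)|0x3A=0x513A
Completed: cp=U+513A (starts at byte 7)
Byte[10]=F0: 4-byte lead, need 3 cont bytes. acc=0x0
Byte[11]=93: continuation. acc=(acc<<6)|0x13=0x13
Byte[12]=BD: continuation. acc=(acc<<6)|0x3D=0x4FD
Byte[13]=A0: continuation. acc=(acc<<6)|0x20=0x13F60
Completed: cp=U+13F60 (starts at byte 10)
Byte[14]=54: 1-byte ASCII. cp=U+0054

Answer: U+0291 U+0255 U+BDAF U+513A U+13F60 U+0054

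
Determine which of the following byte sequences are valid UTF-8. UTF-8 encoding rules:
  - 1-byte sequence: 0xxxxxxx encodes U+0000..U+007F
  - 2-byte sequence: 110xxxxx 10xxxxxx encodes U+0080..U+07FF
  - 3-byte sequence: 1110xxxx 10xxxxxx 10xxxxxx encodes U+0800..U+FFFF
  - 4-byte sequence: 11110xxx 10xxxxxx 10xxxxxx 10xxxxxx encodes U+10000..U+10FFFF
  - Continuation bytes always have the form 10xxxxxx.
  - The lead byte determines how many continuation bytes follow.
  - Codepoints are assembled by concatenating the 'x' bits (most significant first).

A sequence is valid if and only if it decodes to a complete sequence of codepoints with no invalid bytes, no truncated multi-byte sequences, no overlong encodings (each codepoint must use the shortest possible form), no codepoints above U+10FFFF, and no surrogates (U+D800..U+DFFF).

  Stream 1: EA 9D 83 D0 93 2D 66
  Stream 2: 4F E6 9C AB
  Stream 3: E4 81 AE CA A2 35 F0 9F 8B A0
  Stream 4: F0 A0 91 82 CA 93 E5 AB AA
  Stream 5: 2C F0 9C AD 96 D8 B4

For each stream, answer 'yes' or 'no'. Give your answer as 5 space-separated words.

Stream 1: decodes cleanly. VALID
Stream 2: decodes cleanly. VALID
Stream 3: decodes cleanly. VALID
Stream 4: decodes cleanly. VALID
Stream 5: decodes cleanly. VALID

Answer: yes yes yes yes yes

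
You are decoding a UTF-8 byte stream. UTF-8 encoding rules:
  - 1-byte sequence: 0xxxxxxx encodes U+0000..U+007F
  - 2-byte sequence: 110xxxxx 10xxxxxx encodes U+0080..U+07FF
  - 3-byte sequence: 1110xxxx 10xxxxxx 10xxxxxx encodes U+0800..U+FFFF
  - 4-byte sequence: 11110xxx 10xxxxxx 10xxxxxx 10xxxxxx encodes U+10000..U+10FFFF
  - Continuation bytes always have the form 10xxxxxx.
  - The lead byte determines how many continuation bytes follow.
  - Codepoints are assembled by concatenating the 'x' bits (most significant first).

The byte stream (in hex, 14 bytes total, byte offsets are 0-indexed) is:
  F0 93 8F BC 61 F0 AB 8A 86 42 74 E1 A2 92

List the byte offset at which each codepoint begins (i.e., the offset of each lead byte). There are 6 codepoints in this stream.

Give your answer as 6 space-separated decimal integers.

Answer: 0 4 5 9 10 11

Derivation:
Byte[0]=F0: 4-byte lead, need 3 cont bytes. acc=0x0
Byte[1]=93: continuation. acc=(acc<<6)|0x13=0x13
Byte[2]=8F: continuation. acc=(acc<<6)|0x0F=0x4CF
Byte[3]=BC: continuation. acc=(acc<<6)|0x3C=0x133FC
Completed: cp=U+133FC (starts at byte 0)
Byte[4]=61: 1-byte ASCII. cp=U+0061
Byte[5]=F0: 4-byte lead, need 3 cont bytes. acc=0x0
Byte[6]=AB: continuation. acc=(acc<<6)|0x2B=0x2B
Byte[7]=8A: continuation. acc=(acc<<6)|0x0A=0xACA
Byte[8]=86: continuation. acc=(acc<<6)|0x06=0x2B286
Completed: cp=U+2B286 (starts at byte 5)
Byte[9]=42: 1-byte ASCII. cp=U+0042
Byte[10]=74: 1-byte ASCII. cp=U+0074
Byte[11]=E1: 3-byte lead, need 2 cont bytes. acc=0x1
Byte[12]=A2: continuation. acc=(acc<<6)|0x22=0x62
Byte[13]=92: continuation. acc=(acc<<6)|0x12=0x1892
Completed: cp=U+1892 (starts at byte 11)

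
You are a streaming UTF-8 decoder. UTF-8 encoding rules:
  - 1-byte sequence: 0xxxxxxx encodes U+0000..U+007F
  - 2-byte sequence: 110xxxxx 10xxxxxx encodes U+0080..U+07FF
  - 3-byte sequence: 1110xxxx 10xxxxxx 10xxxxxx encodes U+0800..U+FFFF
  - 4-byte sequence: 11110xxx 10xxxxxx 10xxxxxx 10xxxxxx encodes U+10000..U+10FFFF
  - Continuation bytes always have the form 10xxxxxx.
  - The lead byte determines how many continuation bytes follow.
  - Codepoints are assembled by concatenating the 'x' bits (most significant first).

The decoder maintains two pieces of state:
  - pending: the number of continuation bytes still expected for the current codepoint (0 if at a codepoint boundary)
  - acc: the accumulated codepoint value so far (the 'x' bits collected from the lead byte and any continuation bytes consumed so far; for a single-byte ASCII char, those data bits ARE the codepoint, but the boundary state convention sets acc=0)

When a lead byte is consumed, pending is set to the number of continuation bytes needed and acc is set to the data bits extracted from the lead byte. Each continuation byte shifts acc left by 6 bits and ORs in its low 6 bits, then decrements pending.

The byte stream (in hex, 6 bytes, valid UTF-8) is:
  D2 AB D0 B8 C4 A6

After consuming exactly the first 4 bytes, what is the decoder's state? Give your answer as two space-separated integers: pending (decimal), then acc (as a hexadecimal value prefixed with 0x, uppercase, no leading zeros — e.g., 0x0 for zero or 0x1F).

Answer: 0 0x438

Derivation:
Byte[0]=D2: 2-byte lead. pending=1, acc=0x12
Byte[1]=AB: continuation. acc=(acc<<6)|0x2B=0x4AB, pending=0
Byte[2]=D0: 2-byte lead. pending=1, acc=0x10
Byte[3]=B8: continuation. acc=(acc<<6)|0x38=0x438, pending=0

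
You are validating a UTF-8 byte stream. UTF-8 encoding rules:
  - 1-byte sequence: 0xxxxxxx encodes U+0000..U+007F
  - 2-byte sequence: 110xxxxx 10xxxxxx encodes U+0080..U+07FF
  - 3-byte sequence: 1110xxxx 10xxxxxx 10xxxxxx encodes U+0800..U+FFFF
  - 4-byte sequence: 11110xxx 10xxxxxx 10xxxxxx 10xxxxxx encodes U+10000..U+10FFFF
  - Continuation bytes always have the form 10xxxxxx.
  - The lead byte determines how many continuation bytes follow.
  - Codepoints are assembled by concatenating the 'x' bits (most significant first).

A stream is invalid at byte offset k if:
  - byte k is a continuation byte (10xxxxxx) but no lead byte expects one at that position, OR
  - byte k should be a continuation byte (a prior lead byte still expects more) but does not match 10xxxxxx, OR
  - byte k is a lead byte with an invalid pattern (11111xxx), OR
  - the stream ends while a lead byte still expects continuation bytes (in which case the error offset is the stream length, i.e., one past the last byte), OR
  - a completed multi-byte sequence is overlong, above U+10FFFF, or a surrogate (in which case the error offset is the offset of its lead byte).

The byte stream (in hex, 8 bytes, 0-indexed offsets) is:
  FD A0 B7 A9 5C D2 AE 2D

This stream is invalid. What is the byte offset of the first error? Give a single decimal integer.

Byte[0]=FD: INVALID lead byte (not 0xxx/110x/1110/11110)

Answer: 0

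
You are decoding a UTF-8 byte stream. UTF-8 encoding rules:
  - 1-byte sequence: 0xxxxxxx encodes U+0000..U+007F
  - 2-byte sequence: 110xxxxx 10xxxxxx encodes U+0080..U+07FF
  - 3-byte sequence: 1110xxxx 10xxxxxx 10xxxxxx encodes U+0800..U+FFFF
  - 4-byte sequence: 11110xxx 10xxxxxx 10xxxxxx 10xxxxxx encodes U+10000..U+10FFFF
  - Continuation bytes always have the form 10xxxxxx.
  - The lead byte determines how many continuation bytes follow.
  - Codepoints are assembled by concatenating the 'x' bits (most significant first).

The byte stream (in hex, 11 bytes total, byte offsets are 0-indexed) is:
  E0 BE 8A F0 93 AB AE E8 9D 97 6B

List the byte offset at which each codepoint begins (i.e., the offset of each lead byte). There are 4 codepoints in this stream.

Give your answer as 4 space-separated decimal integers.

Byte[0]=E0: 3-byte lead, need 2 cont bytes. acc=0x0
Byte[1]=BE: continuation. acc=(acc<<6)|0x3E=0x3E
Byte[2]=8A: continuation. acc=(acc<<6)|0x0A=0xF8A
Completed: cp=U+0F8A (starts at byte 0)
Byte[3]=F0: 4-byte lead, need 3 cont bytes. acc=0x0
Byte[4]=93: continuation. acc=(acc<<6)|0x13=0x13
Byte[5]=AB: continuation. acc=(acc<<6)|0x2B=0x4EB
Byte[6]=AE: continuation. acc=(acc<<6)|0x2E=0x13AEE
Completed: cp=U+13AEE (starts at byte 3)
Byte[7]=E8: 3-byte lead, need 2 cont bytes. acc=0x8
Byte[8]=9D: continuation. acc=(acc<<6)|0x1D=0x21D
Byte[9]=97: continuation. acc=(acc<<6)|0x17=0x8757
Completed: cp=U+8757 (starts at byte 7)
Byte[10]=6B: 1-byte ASCII. cp=U+006B

Answer: 0 3 7 10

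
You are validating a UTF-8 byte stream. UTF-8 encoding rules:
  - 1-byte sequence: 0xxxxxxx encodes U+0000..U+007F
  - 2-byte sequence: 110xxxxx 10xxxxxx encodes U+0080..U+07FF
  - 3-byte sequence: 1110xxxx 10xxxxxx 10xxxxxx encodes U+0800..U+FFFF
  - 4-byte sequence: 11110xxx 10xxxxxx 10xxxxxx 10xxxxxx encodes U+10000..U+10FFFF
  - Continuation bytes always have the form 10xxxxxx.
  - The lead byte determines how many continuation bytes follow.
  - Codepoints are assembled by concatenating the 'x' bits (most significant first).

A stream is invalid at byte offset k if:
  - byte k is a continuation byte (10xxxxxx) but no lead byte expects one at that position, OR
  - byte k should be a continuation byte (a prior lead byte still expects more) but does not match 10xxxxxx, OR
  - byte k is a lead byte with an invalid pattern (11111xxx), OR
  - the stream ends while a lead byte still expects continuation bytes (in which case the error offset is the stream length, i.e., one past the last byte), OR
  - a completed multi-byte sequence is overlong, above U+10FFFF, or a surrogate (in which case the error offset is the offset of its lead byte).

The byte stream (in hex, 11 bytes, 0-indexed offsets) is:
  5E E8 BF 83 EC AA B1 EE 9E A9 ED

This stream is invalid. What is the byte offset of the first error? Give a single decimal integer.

Byte[0]=5E: 1-byte ASCII. cp=U+005E
Byte[1]=E8: 3-byte lead, need 2 cont bytes. acc=0x8
Byte[2]=BF: continuation. acc=(acc<<6)|0x3F=0x23F
Byte[3]=83: continuation. acc=(acc<<6)|0x03=0x8FC3
Completed: cp=U+8FC3 (starts at byte 1)
Byte[4]=EC: 3-byte lead, need 2 cont bytes. acc=0xC
Byte[5]=AA: continuation. acc=(acc<<6)|0x2A=0x32A
Byte[6]=B1: continuation. acc=(acc<<6)|0x31=0xCAB1
Completed: cp=U+CAB1 (starts at byte 4)
Byte[7]=EE: 3-byte lead, need 2 cont bytes. acc=0xE
Byte[8]=9E: continuation. acc=(acc<<6)|0x1E=0x39E
Byte[9]=A9: continuation. acc=(acc<<6)|0x29=0xE7A9
Completed: cp=U+E7A9 (starts at byte 7)
Byte[10]=ED: 3-byte lead, need 2 cont bytes. acc=0xD
Byte[11]: stream ended, expected continuation. INVALID

Answer: 11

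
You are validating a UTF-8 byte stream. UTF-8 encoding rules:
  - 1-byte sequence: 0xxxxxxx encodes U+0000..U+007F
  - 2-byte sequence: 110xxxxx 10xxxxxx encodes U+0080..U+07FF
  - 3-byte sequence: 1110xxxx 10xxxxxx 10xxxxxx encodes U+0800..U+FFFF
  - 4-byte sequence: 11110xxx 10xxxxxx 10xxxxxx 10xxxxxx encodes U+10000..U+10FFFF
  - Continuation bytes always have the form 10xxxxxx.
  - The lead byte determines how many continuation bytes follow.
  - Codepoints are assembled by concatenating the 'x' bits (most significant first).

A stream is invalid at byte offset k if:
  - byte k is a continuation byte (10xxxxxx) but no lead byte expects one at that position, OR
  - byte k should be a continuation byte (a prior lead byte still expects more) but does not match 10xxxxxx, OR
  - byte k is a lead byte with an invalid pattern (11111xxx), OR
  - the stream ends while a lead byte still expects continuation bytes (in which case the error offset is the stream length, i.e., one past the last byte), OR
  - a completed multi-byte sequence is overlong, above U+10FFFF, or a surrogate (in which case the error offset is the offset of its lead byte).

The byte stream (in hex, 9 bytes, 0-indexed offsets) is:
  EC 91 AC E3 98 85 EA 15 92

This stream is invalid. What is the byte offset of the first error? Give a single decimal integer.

Byte[0]=EC: 3-byte lead, need 2 cont bytes. acc=0xC
Byte[1]=91: continuation. acc=(acc<<6)|0x11=0x311
Byte[2]=AC: continuation. acc=(acc<<6)|0x2C=0xC46C
Completed: cp=U+C46C (starts at byte 0)
Byte[3]=E3: 3-byte lead, need 2 cont bytes. acc=0x3
Byte[4]=98: continuation. acc=(acc<<6)|0x18=0xD8
Byte[5]=85: continuation. acc=(acc<<6)|0x05=0x3605
Completed: cp=U+3605 (starts at byte 3)
Byte[6]=EA: 3-byte lead, need 2 cont bytes. acc=0xA
Byte[7]=15: expected 10xxxxxx continuation. INVALID

Answer: 7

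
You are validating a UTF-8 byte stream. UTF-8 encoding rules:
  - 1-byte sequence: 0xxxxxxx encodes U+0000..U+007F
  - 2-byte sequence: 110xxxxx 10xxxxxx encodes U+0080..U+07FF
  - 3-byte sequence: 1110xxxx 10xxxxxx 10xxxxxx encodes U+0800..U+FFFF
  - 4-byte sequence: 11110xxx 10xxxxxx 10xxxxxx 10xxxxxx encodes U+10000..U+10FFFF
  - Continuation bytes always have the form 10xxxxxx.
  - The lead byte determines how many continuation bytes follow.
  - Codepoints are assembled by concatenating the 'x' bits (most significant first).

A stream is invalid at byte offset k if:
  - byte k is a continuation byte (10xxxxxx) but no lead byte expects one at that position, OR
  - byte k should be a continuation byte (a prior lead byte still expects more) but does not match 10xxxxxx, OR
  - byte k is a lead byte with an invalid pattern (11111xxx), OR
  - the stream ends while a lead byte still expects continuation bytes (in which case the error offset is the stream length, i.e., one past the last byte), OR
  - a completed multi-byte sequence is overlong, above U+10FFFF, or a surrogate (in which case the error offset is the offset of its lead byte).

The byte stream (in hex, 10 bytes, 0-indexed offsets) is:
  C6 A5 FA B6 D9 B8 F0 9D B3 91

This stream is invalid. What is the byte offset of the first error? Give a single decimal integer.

Byte[0]=C6: 2-byte lead, need 1 cont bytes. acc=0x6
Byte[1]=A5: continuation. acc=(acc<<6)|0x25=0x1A5
Completed: cp=U+01A5 (starts at byte 0)
Byte[2]=FA: INVALID lead byte (not 0xxx/110x/1110/11110)

Answer: 2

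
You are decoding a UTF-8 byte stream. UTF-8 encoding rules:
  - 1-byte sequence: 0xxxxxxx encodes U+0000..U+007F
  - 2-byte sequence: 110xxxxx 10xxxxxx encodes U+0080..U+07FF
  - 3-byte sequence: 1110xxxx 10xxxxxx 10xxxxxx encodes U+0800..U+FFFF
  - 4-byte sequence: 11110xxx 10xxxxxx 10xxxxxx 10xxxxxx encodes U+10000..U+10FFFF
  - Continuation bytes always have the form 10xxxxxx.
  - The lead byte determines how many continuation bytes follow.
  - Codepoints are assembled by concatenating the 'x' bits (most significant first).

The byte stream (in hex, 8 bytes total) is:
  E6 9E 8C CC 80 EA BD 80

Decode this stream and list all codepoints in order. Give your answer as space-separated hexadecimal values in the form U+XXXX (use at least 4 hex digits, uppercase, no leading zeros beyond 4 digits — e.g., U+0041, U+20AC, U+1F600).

Answer: U+678C U+0300 U+AF40

Derivation:
Byte[0]=E6: 3-byte lead, need 2 cont bytes. acc=0x6
Byte[1]=9E: continuation. acc=(acc<<6)|0x1E=0x19E
Byte[2]=8C: continuation. acc=(acc<<6)|0x0C=0x678C
Completed: cp=U+678C (starts at byte 0)
Byte[3]=CC: 2-byte lead, need 1 cont bytes. acc=0xC
Byte[4]=80: continuation. acc=(acc<<6)|0x00=0x300
Completed: cp=U+0300 (starts at byte 3)
Byte[5]=EA: 3-byte lead, need 2 cont bytes. acc=0xA
Byte[6]=BD: continuation. acc=(acc<<6)|0x3D=0x2BD
Byte[7]=80: continuation. acc=(acc<<6)|0x00=0xAF40
Completed: cp=U+AF40 (starts at byte 5)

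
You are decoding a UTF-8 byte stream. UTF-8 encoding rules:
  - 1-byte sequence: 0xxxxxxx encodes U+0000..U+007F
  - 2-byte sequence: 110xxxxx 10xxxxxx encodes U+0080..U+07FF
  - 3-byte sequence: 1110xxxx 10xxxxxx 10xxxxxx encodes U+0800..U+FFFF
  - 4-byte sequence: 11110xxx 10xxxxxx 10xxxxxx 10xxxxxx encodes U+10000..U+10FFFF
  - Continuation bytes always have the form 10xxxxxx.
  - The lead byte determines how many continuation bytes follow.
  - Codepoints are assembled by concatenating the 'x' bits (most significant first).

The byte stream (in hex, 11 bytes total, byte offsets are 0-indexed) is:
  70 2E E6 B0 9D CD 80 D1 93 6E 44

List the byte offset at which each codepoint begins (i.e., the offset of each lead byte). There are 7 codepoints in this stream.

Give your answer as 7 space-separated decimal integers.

Byte[0]=70: 1-byte ASCII. cp=U+0070
Byte[1]=2E: 1-byte ASCII. cp=U+002E
Byte[2]=E6: 3-byte lead, need 2 cont bytes. acc=0x6
Byte[3]=B0: continuation. acc=(acc<<6)|0x30=0x1B0
Byte[4]=9D: continuation. acc=(acc<<6)|0x1D=0x6C1D
Completed: cp=U+6C1D (starts at byte 2)
Byte[5]=CD: 2-byte lead, need 1 cont bytes. acc=0xD
Byte[6]=80: continuation. acc=(acc<<6)|0x00=0x340
Completed: cp=U+0340 (starts at byte 5)
Byte[7]=D1: 2-byte lead, need 1 cont bytes. acc=0x11
Byte[8]=93: continuation. acc=(acc<<6)|0x13=0x453
Completed: cp=U+0453 (starts at byte 7)
Byte[9]=6E: 1-byte ASCII. cp=U+006E
Byte[10]=44: 1-byte ASCII. cp=U+0044

Answer: 0 1 2 5 7 9 10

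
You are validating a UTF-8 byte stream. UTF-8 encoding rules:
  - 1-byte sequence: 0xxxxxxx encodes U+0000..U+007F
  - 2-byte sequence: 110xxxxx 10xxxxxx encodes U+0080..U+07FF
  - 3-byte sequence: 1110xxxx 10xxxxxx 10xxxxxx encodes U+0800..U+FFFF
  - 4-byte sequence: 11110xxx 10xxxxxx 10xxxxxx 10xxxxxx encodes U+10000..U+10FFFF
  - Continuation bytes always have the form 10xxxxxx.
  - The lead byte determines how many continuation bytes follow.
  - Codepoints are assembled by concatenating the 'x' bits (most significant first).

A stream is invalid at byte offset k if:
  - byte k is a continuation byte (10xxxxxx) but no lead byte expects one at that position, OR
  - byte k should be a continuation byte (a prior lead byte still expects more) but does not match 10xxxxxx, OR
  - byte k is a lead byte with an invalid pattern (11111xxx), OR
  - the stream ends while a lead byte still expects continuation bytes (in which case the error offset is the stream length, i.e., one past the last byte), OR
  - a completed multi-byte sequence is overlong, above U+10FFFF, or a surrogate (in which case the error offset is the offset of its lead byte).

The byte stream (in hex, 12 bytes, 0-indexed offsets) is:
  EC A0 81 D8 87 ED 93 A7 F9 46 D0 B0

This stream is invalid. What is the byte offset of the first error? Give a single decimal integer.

Answer: 8

Derivation:
Byte[0]=EC: 3-byte lead, need 2 cont bytes. acc=0xC
Byte[1]=A0: continuation. acc=(acc<<6)|0x20=0x320
Byte[2]=81: continuation. acc=(acc<<6)|0x01=0xC801
Completed: cp=U+C801 (starts at byte 0)
Byte[3]=D8: 2-byte lead, need 1 cont bytes. acc=0x18
Byte[4]=87: continuation. acc=(acc<<6)|0x07=0x607
Completed: cp=U+0607 (starts at byte 3)
Byte[5]=ED: 3-byte lead, need 2 cont bytes. acc=0xD
Byte[6]=93: continuation. acc=(acc<<6)|0x13=0x353
Byte[7]=A7: continuation. acc=(acc<<6)|0x27=0xD4E7
Completed: cp=U+D4E7 (starts at byte 5)
Byte[8]=F9: INVALID lead byte (not 0xxx/110x/1110/11110)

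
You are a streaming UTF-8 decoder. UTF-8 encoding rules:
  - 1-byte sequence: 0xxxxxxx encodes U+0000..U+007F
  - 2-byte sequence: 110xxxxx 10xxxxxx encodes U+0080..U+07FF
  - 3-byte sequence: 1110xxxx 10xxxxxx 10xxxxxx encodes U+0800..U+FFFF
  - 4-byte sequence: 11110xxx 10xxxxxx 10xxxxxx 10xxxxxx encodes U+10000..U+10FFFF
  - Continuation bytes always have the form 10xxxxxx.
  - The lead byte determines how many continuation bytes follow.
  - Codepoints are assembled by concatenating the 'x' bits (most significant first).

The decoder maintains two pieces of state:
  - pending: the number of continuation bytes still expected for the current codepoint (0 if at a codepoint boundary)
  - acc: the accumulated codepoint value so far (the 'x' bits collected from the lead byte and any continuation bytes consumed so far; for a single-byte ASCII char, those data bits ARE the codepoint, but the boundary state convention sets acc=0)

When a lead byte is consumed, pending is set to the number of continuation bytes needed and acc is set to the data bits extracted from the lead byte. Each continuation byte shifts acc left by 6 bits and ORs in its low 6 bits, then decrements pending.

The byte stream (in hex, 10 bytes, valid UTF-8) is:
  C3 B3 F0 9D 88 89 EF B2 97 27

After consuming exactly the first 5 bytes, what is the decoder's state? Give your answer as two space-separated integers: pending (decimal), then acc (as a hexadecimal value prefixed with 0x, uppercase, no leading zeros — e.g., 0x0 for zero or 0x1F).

Answer: 1 0x748

Derivation:
Byte[0]=C3: 2-byte lead. pending=1, acc=0x3
Byte[1]=B3: continuation. acc=(acc<<6)|0x33=0xF3, pending=0
Byte[2]=F0: 4-byte lead. pending=3, acc=0x0
Byte[3]=9D: continuation. acc=(acc<<6)|0x1D=0x1D, pending=2
Byte[4]=88: continuation. acc=(acc<<6)|0x08=0x748, pending=1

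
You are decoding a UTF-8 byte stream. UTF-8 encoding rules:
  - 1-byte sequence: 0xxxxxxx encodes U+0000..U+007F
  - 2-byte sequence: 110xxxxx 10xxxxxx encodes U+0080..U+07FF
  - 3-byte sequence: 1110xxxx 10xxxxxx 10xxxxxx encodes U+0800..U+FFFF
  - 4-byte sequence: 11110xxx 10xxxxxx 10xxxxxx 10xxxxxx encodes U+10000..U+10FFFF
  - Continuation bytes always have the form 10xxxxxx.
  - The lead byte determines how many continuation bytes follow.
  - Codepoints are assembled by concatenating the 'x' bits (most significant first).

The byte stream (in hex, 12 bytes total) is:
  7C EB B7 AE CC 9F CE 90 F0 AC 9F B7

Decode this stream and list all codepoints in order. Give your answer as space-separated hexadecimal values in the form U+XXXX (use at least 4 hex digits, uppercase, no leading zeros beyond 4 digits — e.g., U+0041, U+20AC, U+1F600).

Answer: U+007C U+BDEE U+031F U+0390 U+2C7F7

Derivation:
Byte[0]=7C: 1-byte ASCII. cp=U+007C
Byte[1]=EB: 3-byte lead, need 2 cont bytes. acc=0xB
Byte[2]=B7: continuation. acc=(acc<<6)|0x37=0x2F7
Byte[3]=AE: continuation. acc=(acc<<6)|0x2E=0xBDEE
Completed: cp=U+BDEE (starts at byte 1)
Byte[4]=CC: 2-byte lead, need 1 cont bytes. acc=0xC
Byte[5]=9F: continuation. acc=(acc<<6)|0x1F=0x31F
Completed: cp=U+031F (starts at byte 4)
Byte[6]=CE: 2-byte lead, need 1 cont bytes. acc=0xE
Byte[7]=90: continuation. acc=(acc<<6)|0x10=0x390
Completed: cp=U+0390 (starts at byte 6)
Byte[8]=F0: 4-byte lead, need 3 cont bytes. acc=0x0
Byte[9]=AC: continuation. acc=(acc<<6)|0x2C=0x2C
Byte[10]=9F: continuation. acc=(acc<<6)|0x1F=0xB1F
Byte[11]=B7: continuation. acc=(acc<<6)|0x37=0x2C7F7
Completed: cp=U+2C7F7 (starts at byte 8)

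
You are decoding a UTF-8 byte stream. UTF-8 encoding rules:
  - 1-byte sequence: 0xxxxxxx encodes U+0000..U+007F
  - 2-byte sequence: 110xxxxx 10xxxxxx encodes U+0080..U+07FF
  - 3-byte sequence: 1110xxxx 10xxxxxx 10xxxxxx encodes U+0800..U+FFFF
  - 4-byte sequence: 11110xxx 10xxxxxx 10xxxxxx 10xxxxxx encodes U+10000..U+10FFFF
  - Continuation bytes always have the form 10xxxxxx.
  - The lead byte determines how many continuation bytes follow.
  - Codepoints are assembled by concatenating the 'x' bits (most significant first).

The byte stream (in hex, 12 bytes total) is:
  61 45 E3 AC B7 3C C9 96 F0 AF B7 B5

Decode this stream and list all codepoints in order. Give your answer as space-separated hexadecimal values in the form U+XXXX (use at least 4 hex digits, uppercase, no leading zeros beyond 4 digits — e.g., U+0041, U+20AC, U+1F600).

Answer: U+0061 U+0045 U+3B37 U+003C U+0256 U+2FDF5

Derivation:
Byte[0]=61: 1-byte ASCII. cp=U+0061
Byte[1]=45: 1-byte ASCII. cp=U+0045
Byte[2]=E3: 3-byte lead, need 2 cont bytes. acc=0x3
Byte[3]=AC: continuation. acc=(acc<<6)|0x2C=0xEC
Byte[4]=B7: continuation. acc=(acc<<6)|0x37=0x3B37
Completed: cp=U+3B37 (starts at byte 2)
Byte[5]=3C: 1-byte ASCII. cp=U+003C
Byte[6]=C9: 2-byte lead, need 1 cont bytes. acc=0x9
Byte[7]=96: continuation. acc=(acc<<6)|0x16=0x256
Completed: cp=U+0256 (starts at byte 6)
Byte[8]=F0: 4-byte lead, need 3 cont bytes. acc=0x0
Byte[9]=AF: continuation. acc=(acc<<6)|0x2F=0x2F
Byte[10]=B7: continuation. acc=(acc<<6)|0x37=0xBF7
Byte[11]=B5: continuation. acc=(acc<<6)|0x35=0x2FDF5
Completed: cp=U+2FDF5 (starts at byte 8)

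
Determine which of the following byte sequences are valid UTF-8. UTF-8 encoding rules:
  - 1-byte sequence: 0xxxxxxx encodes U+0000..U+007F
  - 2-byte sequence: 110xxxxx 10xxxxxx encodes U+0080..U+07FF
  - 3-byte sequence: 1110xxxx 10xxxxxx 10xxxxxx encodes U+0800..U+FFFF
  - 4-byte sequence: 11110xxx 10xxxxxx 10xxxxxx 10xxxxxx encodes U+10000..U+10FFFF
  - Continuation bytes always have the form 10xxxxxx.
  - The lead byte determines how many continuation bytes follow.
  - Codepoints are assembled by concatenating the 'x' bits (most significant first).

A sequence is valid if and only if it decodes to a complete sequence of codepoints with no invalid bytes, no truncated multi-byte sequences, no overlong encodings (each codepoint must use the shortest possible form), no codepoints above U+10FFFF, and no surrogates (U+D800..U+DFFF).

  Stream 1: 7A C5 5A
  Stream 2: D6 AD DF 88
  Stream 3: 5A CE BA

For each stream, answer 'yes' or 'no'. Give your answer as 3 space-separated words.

Stream 1: error at byte offset 2. INVALID
Stream 2: decodes cleanly. VALID
Stream 3: decodes cleanly. VALID

Answer: no yes yes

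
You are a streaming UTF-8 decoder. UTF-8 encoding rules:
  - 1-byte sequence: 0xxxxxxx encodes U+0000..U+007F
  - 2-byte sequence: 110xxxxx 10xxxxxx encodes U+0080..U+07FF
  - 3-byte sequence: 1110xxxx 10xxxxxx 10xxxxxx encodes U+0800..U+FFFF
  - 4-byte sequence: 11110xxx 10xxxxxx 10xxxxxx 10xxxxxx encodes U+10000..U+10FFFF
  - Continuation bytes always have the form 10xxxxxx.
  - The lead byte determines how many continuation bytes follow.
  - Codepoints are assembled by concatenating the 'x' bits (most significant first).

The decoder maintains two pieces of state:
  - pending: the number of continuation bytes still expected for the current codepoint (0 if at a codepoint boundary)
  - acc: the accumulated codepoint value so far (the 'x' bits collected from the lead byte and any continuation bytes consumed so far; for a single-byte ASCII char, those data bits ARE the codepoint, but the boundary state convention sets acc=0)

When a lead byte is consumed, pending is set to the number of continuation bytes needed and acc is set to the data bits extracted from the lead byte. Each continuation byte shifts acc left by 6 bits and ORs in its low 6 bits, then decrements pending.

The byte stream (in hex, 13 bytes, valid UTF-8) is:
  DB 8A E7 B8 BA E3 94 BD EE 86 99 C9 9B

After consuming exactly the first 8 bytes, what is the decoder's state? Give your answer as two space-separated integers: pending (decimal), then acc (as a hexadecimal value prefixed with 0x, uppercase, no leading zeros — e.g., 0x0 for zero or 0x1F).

Answer: 0 0x353D

Derivation:
Byte[0]=DB: 2-byte lead. pending=1, acc=0x1B
Byte[1]=8A: continuation. acc=(acc<<6)|0x0A=0x6CA, pending=0
Byte[2]=E7: 3-byte lead. pending=2, acc=0x7
Byte[3]=B8: continuation. acc=(acc<<6)|0x38=0x1F8, pending=1
Byte[4]=BA: continuation. acc=(acc<<6)|0x3A=0x7E3A, pending=0
Byte[5]=E3: 3-byte lead. pending=2, acc=0x3
Byte[6]=94: continuation. acc=(acc<<6)|0x14=0xD4, pending=1
Byte[7]=BD: continuation. acc=(acc<<6)|0x3D=0x353D, pending=0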